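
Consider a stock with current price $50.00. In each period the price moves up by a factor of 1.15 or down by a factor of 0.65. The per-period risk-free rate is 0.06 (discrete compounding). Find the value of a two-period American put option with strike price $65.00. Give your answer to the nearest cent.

$15.00

Risk-neutral probability p = (1 + 0.06 − 0.65)/(1.15 − 0.65) = 0.4100/0.5000 = 0.8200
Terminal stock prices: S_uu = 66.12, S_ud = 37.38, S_dd = 21.13
Terminal payoffs (K − S): max(-1.125, 0) = 0, max(27.62, 0) = 27.62, max(43.88, 0) = 43.88
Node u (S = 57.5): continuation = 1/1.06·[0.8200·0.0000 + 0.1800·27.6250] = 4.6910; exercise value = 7.5000 > continuation, so V_u = 7.5000 (exercise)
Node d (S = 32.5): continuation = 1/1.06·[0.8200·27.6250 + 0.1800·43.8750] = 28.8208; exercise value = 32.5000 > continuation, so V_d = 32.5000 (exercise)
Node 0 (S = 50): continuation = 1/1.06·[0.8200·7.5000 + 0.1800·32.5000] = 11.3208; exercise value = 15.0000 > continuation, so V_0 = 15.0000 (exercise)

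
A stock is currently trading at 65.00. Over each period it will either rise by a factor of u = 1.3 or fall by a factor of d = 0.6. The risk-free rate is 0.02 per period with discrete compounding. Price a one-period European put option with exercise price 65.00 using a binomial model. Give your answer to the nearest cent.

10.20

Risk-neutral probability p = (1 + 0.02 − 0.6)/(1.3 − 0.6) = 0.4200/0.7000 = 0.6000
Terminal stock prices: S_u = 84.5, S_d = 39
Terminal payoffs (K − S): max(-19.5, 0) = 0, max(26, 0) = 26
Node 0 (S = 65): V_0 = 1/1.02·[0.6000·0.0000 + 0.4000·26.0000] = 10.1961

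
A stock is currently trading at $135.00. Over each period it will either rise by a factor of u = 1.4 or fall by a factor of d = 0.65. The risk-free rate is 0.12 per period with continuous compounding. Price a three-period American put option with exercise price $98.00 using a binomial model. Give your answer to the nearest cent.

Risk-neutral probability p = (e^0.12 − 0.65)/(1.4 − 0.65) = 0.4775/0.7500 = 0.6367
Terminal stock prices: S_uuu = 370.4, S_uud = 172, S_udd = 79.85, S_ddd = 37.07
Terminal payoffs (K − S): max(-272.4, 0) = 0, max(-73.99, 0) = 0, max(18.15, 0) = 18.15, max(60.93, 0) = 60.93
Node uu (S = 264.6): continuation = e^(−0.12)·[0.6367·0.0000 + 0.3633·0.0000] = 0.0000; exercise value = 0.0000 ≤ continuation, so V_uu = 0.0000
Node ud (S = 122.9): continuation = e^(−0.12)·[0.6367·0.0000 + 0.3633·18.1475] = 5.8481; exercise value = 0.0000 ≤ continuation, so V_ud = 5.8481
Node dd (S = 57.04): continuation = e^(−0.12)·[0.6367·18.1475 + 0.3633·60.9256] = 29.8807; exercise value = 40.9625 > continuation, so V_dd = 40.9625 (exercise)
Node u (S = 189): continuation = e^(−0.12)·[0.6367·0.0000 + 0.3633·5.8481] = 1.8845; exercise value = 0.0000 ≤ continuation, so V_u = 1.8845
Node d (S = 87.75): continuation = e^(−0.12)·[0.6367·5.8481 + 0.3633·40.9625] = 16.5024; exercise value = 10.2500 ≤ continuation, so V_d = 16.5024
Node 0 (S = 135): continuation = e^(−0.12)·[0.6367·1.8845 + 0.3633·16.5024] = 6.3821; exercise value = 0.0000 ≤ continuation, so V_0 = 6.3821

$6.38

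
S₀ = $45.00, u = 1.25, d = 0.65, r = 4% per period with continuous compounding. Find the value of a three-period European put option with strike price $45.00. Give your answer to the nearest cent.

Risk-neutral probability p = (e^0.04 − 0.65)/(1.25 − 0.65) = 0.3908/0.6000 = 0.6514
Terminal stock prices: S_uuu = 87.89, S_uud = 45.7, S_udd = 23.77, S_ddd = 12.36
Terminal payoffs (K − S): max(-42.89, 0) = 0, max(-0.7031, 0) = 0, max(21.23, 0) = 21.23, max(32.64, 0) = 32.64
Node uu (S = 70.31): V_uu = e^(−0.04)·[0.6514·0.0000 + 0.3486·0.0000] = 0.0000
Node ud (S = 36.56): V_ud = e^(−0.04)·[0.6514·0.0000 + 0.3486·21.2344] = 7.1130
Node dd (S = 19.01): V_dd = e^(−0.04)·[0.6514·21.2344 + 0.3486·32.6419] = 24.2230
Node u (S = 56.25): V_u = e^(−0.04)·[0.6514·0.0000 + 0.3486·7.1130] = 2.3827
Node d (S = 29.25): V_d = e^(−0.04)·[0.6514·7.1130 + 0.3486·24.2230] = 12.5656
Node 0 (S = 45): V_0 = e^(−0.04)·[0.6514·2.3827 + 0.3486·12.5656] = 5.7003

$5.70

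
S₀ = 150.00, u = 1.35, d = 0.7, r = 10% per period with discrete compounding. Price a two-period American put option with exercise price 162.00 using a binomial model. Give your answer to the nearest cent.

Risk-neutral probability p = (1 + 0.1 − 0.7)/(1.35 − 0.7) = 0.4000/0.6500 = 0.6154
Terminal stock prices: S_uu = 273.4, S_ud = 141.8, S_dd = 73.5
Terminal payoffs (K − S): max(-111.4, 0) = 0, max(20.25, 0) = 20.25, max(88.5, 0) = 88.5
Node u (S = 202.5): continuation = 1/1.1·[0.6154·0.0000 + 0.3846·20.2500] = 7.0804; exercise value = 0.0000 ≤ continuation, so V_u = 7.0804
Node d (S = 105): continuation = 1/1.1·[0.6154·20.2500 + 0.3846·88.5000] = 42.2727; exercise value = 57.0000 > continuation, so V_d = 57.0000 (exercise)
Node 0 (S = 150): continuation = 1/1.1·[0.6154·7.0804 + 0.3846·57.0000] = 23.8911; exercise value = 12.0000 ≤ continuation, so V_0 = 23.8911

23.89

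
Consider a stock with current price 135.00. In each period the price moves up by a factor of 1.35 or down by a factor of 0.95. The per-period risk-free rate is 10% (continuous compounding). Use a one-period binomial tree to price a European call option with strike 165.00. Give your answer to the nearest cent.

6.05

Risk-neutral probability p = (e^0.1 − 0.95)/(1.35 − 0.95) = 0.1552/0.4000 = 0.3879
Terminal stock prices: S_u = 182.2, S_d = 128.2
Terminal payoffs (S − K): max(17.25, 0) = 17.25, max(-36.75, 0) = 0
Node 0 (S = 135): V_0 = e^(−0.1)·[0.3879·17.2500 + 0.6121·0.0000] = 6.0549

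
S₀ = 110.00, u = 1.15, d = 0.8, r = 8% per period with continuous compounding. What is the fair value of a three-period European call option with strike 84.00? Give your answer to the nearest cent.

44.29

Risk-neutral probability p = (e^0.08 − 0.8)/(1.15 − 0.8) = 0.2833/0.3500 = 0.8094
Terminal stock prices: S_uuu = 167.3, S_uud = 116.4, S_udd = 80.96, S_ddd = 56.32
Terminal payoffs (S − K): max(83.3, 0) = 83.3, max(32.38, 0) = 32.38, max(-3.04, 0) = 0, max(-27.68, 0) = 0
Node uu (S = 145.5): V_uu = e^(−0.08)·[0.8094·83.2962 + 0.1906·32.3800] = 67.9332
Node ud (S = 101.2): V_ud = e^(−0.08)·[0.8094·32.3800 + 0.1906·0.0000] = 24.1931
Node dd (S = 70.4): V_dd = e^(−0.08)·[0.8094·0.0000 + 0.1906·0.0000] = 0.0000
Node u (S = 126.5): V_u = e^(−0.08)·[0.8094·67.9332 + 0.1906·24.1931] = 55.0140
Node d (S = 88): V_d = e^(−0.08)·[0.8094·24.1931 + 0.1906·0.0000] = 18.0762
Node 0 (S = 110): V_0 = e^(−0.08)·[0.8094·55.0140 + 0.1906·18.0762] = 44.2850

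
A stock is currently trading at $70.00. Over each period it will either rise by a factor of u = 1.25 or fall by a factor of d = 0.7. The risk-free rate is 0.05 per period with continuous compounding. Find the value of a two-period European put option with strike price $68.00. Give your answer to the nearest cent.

Risk-neutral probability p = (e^0.05 − 0.7)/(1.25 − 0.7) = 0.3513/0.5500 = 0.6387
Terminal stock prices: S_uu = 109.4, S_ud = 61.25, S_dd = 34.3
Terminal payoffs (K − S): max(-41.38, 0) = 0, max(6.75, 0) = 6.75, max(33.7, 0) = 33.7
Node u (S = 87.5): V_u = e^(−0.05)·[0.6387·0.0000 + 0.3613·6.7500] = 2.3200
Node d (S = 49): V_d = e^(−0.05)·[0.6387·6.7500 + 0.3613·33.7000] = 15.6836
Node 0 (S = 70): V_0 = e^(−0.05)·[0.6387·2.3200 + 0.3613·15.6836] = 6.8000

$6.80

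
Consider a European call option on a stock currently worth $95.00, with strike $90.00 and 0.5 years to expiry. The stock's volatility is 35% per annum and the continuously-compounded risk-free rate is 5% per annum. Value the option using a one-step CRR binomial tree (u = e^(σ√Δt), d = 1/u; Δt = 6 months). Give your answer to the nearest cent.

CRR parameters: u = e^(σ√Δt) = e^(0.35·√0.5) = 1.2808, d = 1/u = 0.7808
Per-period rate: rΔt = 0.05·0.5 = 0.025, so R = e^0.025 = 1.0253
Risk-neutral probability p = (e^0.025 − 0.7808)/(1.2808 − 0.7808) = 0.2446/0.5000 = 0.4891
Terminal stock prices: S_u = 121.7, S_d = 74.17
Terminal payoffs (S − K): max(31.68, 0) = 31.68, max(-15.83, 0) = 0
Node 0 (S = 95): V_0 = e^(−0.025)·[0.4891·31.6763 + 0.5109·0.0000] = 15.1094

$15.11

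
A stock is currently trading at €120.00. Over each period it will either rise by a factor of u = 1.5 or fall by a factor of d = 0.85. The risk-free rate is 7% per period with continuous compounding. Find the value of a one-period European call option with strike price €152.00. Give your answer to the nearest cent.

Risk-neutral probability p = (e^0.07 − 0.85)/(1.5 − 0.85) = 0.2225/0.6500 = 0.3423
Terminal stock prices: S_u = 180, S_d = 102
Terminal payoffs (S − K): max(28, 0) = 28, max(-50, 0) = 0
Node 0 (S = 120): V_0 = e^(−0.07)·[0.3423·28.0000 + 0.6577·0.0000] = 8.9370

€8.94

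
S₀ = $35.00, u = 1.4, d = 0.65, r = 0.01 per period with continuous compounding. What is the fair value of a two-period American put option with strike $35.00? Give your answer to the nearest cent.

Risk-neutral probability p = (e^0.01 − 0.65)/(1.4 − 0.65) = 0.3601/0.7500 = 0.4801
Terminal stock prices: S_uu = 68.6, S_ud = 31.85, S_dd = 14.79
Terminal payoffs (K − S): max(-33.6, 0) = 0, max(3.15, 0) = 3.15, max(20.21, 0) = 20.21
Node u (S = 49): continuation = e^(−0.01)·[0.4801·0.0000 + 0.5199·3.1500] = 1.6215; exercise value = 0.0000 ≤ continuation, so V_u = 1.6215
Node d (S = 22.75): continuation = e^(−0.01)·[0.4801·3.1500 + 0.5199·20.2125] = 11.9017; exercise value = 12.2500 > continuation, so V_d = 12.2500 (exercise)
Node 0 (S = 35): continuation = e^(−0.01)·[0.4801·1.6215 + 0.5199·12.2500] = 7.0765; exercise value = 0.0000 ≤ continuation, so V_0 = 7.0765

$7.08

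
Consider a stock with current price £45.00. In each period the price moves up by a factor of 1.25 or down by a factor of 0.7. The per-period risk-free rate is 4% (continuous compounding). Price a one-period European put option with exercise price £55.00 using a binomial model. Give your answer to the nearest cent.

Risk-neutral probability p = (e^0.04 − 0.7)/(1.25 − 0.7) = 0.3408/0.5500 = 0.6197
Terminal stock prices: S_u = 56.25, S_d = 31.5
Terminal payoffs (K − S): max(-1.25, 0) = 0, max(23.5, 0) = 23.5
Node 0 (S = 45): V_0 = e^(−0.04)·[0.6197·0.0000 + 0.3803·23.5000] = 8.5876

£8.59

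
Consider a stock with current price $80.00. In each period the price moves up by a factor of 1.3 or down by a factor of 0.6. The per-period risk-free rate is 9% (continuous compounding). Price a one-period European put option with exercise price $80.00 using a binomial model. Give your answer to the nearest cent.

Risk-neutral probability p = (e^0.09 − 0.6)/(1.3 − 0.6) = 0.4942/0.7000 = 0.7060
Terminal stock prices: S_u = 104, S_d = 48
Terminal payoffs (K − S): max(-24, 0) = 0, max(32, 0) = 32
Node 0 (S = 80): V_0 = e^(−0.09)·[0.7060·0.0000 + 0.2940·32.0000] = 8.5993

$8.60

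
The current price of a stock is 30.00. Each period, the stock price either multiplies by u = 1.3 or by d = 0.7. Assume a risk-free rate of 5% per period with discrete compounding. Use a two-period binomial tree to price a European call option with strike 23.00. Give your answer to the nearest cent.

10.45

Risk-neutral probability p = (1 + 0.05 − 0.7)/(1.3 − 0.7) = 0.3500/0.6000 = 0.5833
Terminal stock prices: S_uu = 50.7, S_ud = 27.3, S_dd = 14.7
Terminal payoffs (S − K): max(27.7, 0) = 27.7, max(4.3, 0) = 4.3, max(-8.3, 0) = 0
Node u (S = 39): V_u = 1/1.05·[0.5833·27.7000 + 0.4167·4.3000] = 17.0952
Node d (S = 21): V_d = 1/1.05·[0.5833·4.3000 + 0.4167·0.0000] = 2.3889
Node 0 (S = 30): V_0 = 1/1.05·[0.5833·17.0952 + 0.4167·2.3889] = 10.4453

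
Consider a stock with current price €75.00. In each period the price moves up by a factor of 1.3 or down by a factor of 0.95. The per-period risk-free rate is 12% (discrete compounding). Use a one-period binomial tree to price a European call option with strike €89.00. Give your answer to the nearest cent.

€3.69

Risk-neutral probability p = (1 + 0.12 − 0.95)/(1.3 − 0.95) = 0.1700/0.3500 = 0.4857
Terminal stock prices: S_u = 97.5, S_d = 71.25
Terminal payoffs (S − K): max(8.5, 0) = 8.5, max(-17.75, 0) = 0
Node 0 (S = 75): V_0 = 1/1.12·[0.4857·8.5000 + 0.5143·0.0000] = 3.6862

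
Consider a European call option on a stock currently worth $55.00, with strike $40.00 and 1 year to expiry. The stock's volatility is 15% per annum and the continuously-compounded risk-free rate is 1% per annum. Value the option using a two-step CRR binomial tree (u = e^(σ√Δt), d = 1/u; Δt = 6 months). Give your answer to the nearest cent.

$15.40

CRR parameters: u = e^(σ√Δt) = e^(0.15·√0.5) = 1.1119, d = 1/u = 0.8994
Per-period rate: rΔt = 0.01·0.5 = 0.005, so R = e^0.005 = 1.0050
Risk-neutral probability p = (e^0.005 − 0.8994)/(1.1119 − 0.8994) = 0.1056/0.2125 = 0.4971
Terminal stock prices: S_uu = 68, S_ud = 55, S_dd = 44.49
Terminal payoffs (S − K): max(28, 0) = 28, max(15, 0) = 15, max(4.487, 0) = 4.487
Node u (S = 61.15): V_u = e^(−0.005)·[0.4971·27.9971 + 0.5029·15.0000] = 21.3537
Node d (S = 49.47): V_d = e^(−0.005)·[0.4971·15.0000 + 0.5029·4.4872] = 9.6646
Node 0 (S = 55): V_0 = e^(−0.005)·[0.4971·21.3537 + 0.5029·9.6646] = 15.3980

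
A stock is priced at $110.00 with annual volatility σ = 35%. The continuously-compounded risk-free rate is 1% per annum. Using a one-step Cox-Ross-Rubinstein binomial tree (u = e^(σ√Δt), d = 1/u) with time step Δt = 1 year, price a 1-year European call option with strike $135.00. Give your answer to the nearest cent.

CRR parameters: u = e^(σ√Δt) = e^(0.35·√1) = 1.4191, d = 1/u = 0.7047
Per-period rate: rΔt = 0.01·1 = 0.01, so R = e^0.01 = 1.0101
Risk-neutral probability p = (e^0.01 − 0.7047)/(1.4191 − 0.7047) = 0.3054/0.7144 = 0.4275
Terminal stock prices: S_u = 156.1, S_d = 77.52
Terminal payoffs (S − K): max(21.1, 0) = 21.1, max(-57.48, 0) = 0
Node 0 (S = 110): V_0 = e^(−0.01)·[0.4275·21.0974 + 0.5725·0.0000] = 8.9284

$8.93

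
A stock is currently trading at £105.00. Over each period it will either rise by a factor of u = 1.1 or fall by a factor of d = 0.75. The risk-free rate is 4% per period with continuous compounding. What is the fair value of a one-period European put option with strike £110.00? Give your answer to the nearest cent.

£5.08

Risk-neutral probability p = (e^0.04 − 0.75)/(1.1 − 0.75) = 0.2908/0.3500 = 0.8309
Terminal stock prices: S_u = 115.5, S_d = 78.75
Terminal payoffs (K − S): max(-5.5, 0) = 0, max(31.25, 0) = 31.25
Node 0 (S = 105): V_0 = e^(−0.04)·[0.8309·0.0000 + 0.1691·31.2500] = 5.0775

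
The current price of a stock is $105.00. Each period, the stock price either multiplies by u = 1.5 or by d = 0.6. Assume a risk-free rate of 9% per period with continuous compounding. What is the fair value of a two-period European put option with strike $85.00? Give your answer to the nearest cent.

$8.02

Risk-neutral probability p = (e^0.09 − 0.6)/(1.5 − 0.6) = 0.4942/0.9000 = 0.5491
Terminal stock prices: S_uu = 236.2, S_ud = 94.5, S_dd = 37.8
Terminal payoffs (K − S): max(-151.2, 0) = 0, max(-9.5, 0) = 0, max(47.2, 0) = 47.2
Node u (S = 157.5): V_u = e^(−0.09)·[0.5491·0.0000 + 0.4509·0.0000] = 0.0000
Node d (S = 63): V_d = e^(−0.09)·[0.5491·0.0000 + 0.4509·47.2000] = 19.4515
Node 0 (S = 105): V_0 = e^(−0.09)·[0.5491·0.0000 + 0.4509·19.4515] = 8.0161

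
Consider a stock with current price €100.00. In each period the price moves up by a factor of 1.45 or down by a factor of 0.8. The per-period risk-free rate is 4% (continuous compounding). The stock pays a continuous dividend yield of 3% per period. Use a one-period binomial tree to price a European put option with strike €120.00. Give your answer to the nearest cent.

€26.01

Per-period risk-free factor R = e^0.04 = 1.0408; dividend-adjusted growth = e^(0.04−0.03) = 1.0101.
Risk-neutral probability p = (1.0101 − 0.8)/(1.45 − 0.8) = 0.2101/0.6500 = 0.3232
Terminal stock prices: S_u = 145, S_d = 80
Terminal payoffs (K − S): max(-25, 0) = 0, max(40, 0) = 40
Node 0 (S = 100): V_0 = e^(−0.04)·[0.3232·0.0000 + 0.6768·40.0000] = 26.0123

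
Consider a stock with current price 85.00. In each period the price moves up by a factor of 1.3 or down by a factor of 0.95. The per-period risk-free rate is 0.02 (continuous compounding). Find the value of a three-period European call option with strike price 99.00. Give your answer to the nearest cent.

4.33

Risk-neutral probability p = (e^0.02 − 0.95)/(1.3 − 0.95) = 0.0702/0.3500 = 0.2006
Terminal stock prices: S_uuu = 186.7, S_uud = 136.5, S_udd = 99.73, S_ddd = 72.88
Terminal payoffs (S − K): max(87.75, 0) = 87.75, max(37.47, 0) = 37.47, max(0.7262, 0) = 0.7262, max(-26.12, 0) = 0
Node uu (S = 143.7): V_uu = e^(−0.02)·[0.2006·87.7450 + 0.7994·37.4675] = 46.6103
Node ud (S = 105): V_ud = e^(−0.02)·[0.2006·37.4675 + 0.7994·0.7262] = 7.9353
Node dd (S = 76.71): V_dd = e^(−0.02)·[0.2006·0.7262 + 0.7994·0.0000] = 0.1428
Node u (S = 110.5): V_u = e^(−0.02)·[0.2006·46.6103 + 0.7994·7.9353] = 15.3818
Node d (S = 80.75): V_d = e^(−0.02)·[0.2006·7.9353 + 0.7994·0.1428] = 1.6720
Node 0 (S = 85): V_0 = e^(−0.02)·[0.2006·15.3818 + 0.7994·1.6720] = 4.3343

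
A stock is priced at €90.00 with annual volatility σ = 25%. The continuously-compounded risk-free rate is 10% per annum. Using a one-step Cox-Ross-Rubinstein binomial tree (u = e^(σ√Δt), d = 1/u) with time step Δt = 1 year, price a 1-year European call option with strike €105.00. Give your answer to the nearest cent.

CRR parameters: u = e^(σ√Δt) = e^(0.25·√1) = 1.2840, d = 1/u = 0.7788
Per-period rate: rΔt = 0.1·1 = 0.1, so R = e^0.1 = 1.1052
Risk-neutral probability p = (e^0.1 − 0.7788)/(1.2840 − 0.7788) = 0.3264/0.5052 = 0.6460
Terminal stock prices: S_u = 115.6, S_d = 70.09
Terminal payoffs (S − K): max(10.56, 0) = 10.56, max(-34.91, 0) = 0
Node 0 (S = 90): V_0 = e^(−0.1)·[0.6460·10.5623 + 0.3540·0.0000] = 6.1738

€6.17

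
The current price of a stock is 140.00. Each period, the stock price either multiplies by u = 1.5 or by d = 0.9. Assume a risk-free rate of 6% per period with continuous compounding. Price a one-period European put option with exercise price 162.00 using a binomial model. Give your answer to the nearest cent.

24.76

Risk-neutral probability p = (e^0.06 − 0.9)/(1.5 − 0.9) = 0.1618/0.6000 = 0.2697
Terminal stock prices: S_u = 210, S_d = 126
Terminal payoffs (K − S): max(-48, 0) = 0, max(36, 0) = 36
Node 0 (S = 140): V_0 = e^(−0.06)·[0.2697·0.0000 + 0.7303·36.0000] = 24.7588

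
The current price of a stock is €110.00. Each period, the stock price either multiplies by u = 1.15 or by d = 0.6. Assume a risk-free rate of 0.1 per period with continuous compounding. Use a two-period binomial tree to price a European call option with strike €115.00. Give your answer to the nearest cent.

€21.05

Risk-neutral probability p = (e^0.1 − 0.6)/(1.15 − 0.6) = 0.5052/0.5500 = 0.9185
Terminal stock prices: S_uu = 145.5, S_ud = 75.9, S_dd = 39.6
Terminal payoffs (S − K): max(30.47, 0) = 30.47, max(-39.1, 0) = 0, max(-75.4, 0) = 0
Node u (S = 126.5): V_u = e^(−0.1)·[0.9185·30.4750 + 0.0815·0.0000] = 25.3274
Node d (S = 66): V_d = e^(−0.1)·[0.9185·0.0000 + 0.0815·0.0000] = 0.0000
Node 0 (S = 110): V_0 = e^(−0.1)·[0.9185·25.3274 + 0.0815·0.0000] = 21.0492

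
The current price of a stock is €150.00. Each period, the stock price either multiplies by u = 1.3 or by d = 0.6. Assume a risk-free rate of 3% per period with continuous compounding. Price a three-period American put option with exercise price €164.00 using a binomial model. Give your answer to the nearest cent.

€39.72

Risk-neutral probability p = (e^0.03 − 0.6)/(1.3 − 0.6) = 0.4305/0.7000 = 0.6149
Terminal stock prices: S_uuu = 329.6, S_uud = 152.1, S_udd = 70.2, S_ddd = 32.4
Terminal payoffs (K − S): max(-165.6, 0) = 0, max(11.9, 0) = 11.9, max(93.8, 0) = 93.8, max(131.6, 0) = 131.6
Node uu (S = 253.5): continuation = e^(−0.03)·[0.6149·0.0000 + 0.3851·11.9000] = 4.4468; exercise value = 0.0000 ≤ continuation, so V_uu = 4.4468
Node ud (S = 117): continuation = e^(−0.03)·[0.6149·11.9000 + 0.3851·93.8000] = 42.1531; exercise value = 47.0000 > continuation, so V_ud = 47.0000 (exercise)
Node dd (S = 54): continuation = e^(−0.03)·[0.6149·93.8000 + 0.3851·131.6000] = 105.1531; exercise value = 110.0000 > continuation, so V_dd = 110.0000 (exercise)
Node u (S = 195): continuation = e^(−0.03)·[0.6149·4.4468 + 0.3851·47.0000] = 20.2169; exercise value = 0.0000 ≤ continuation, so V_u = 20.2169
Node d (S = 90): continuation = e^(−0.03)·[0.6149·47.0000 + 0.3851·110.0000] = 69.1531; exercise value = 74.0000 > continuation, so V_d = 74.0000 (exercise)
Node 0 (S = 150): continuation = e^(−0.03)·[0.6149·20.2169 + 0.3851·74.0000] = 39.7173; exercise value = 14.0000 ≤ continuation, so V_0 = 39.7173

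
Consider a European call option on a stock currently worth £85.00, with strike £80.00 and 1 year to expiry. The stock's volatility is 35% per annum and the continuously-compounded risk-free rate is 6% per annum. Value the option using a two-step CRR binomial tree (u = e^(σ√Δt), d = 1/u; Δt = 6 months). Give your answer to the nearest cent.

CRR parameters: u = e^(σ√Δt) = e^(0.35·√0.5) = 1.2808, d = 1/u = 0.7808
Per-period rate: rΔt = 0.06·0.5 = 0.03, so R = e^0.03 = 1.0305
Risk-neutral probability p = (e^0.03 − 0.7808)/(1.2808 − 0.7808) = 0.2497/0.5000 = 0.4993
Terminal stock prices: S_uu = 139.4, S_ud = 85, S_dd = 51.81
Terminal payoffs (S − K): max(59.44, 0) = 59.44, max(5, 0) = 5, max(-28.19, 0) = 0
Node u (S = 108.9): V_u = e^(−0.03)·[0.4993·59.4388 + 0.5007·5.0000] = 31.2326
Node d (S = 66.36): V_d = e^(−0.03)·[0.4993·5.0000 + 0.5007·0.0000] = 2.4229
Node 0 (S = 85): V_0 = e^(−0.03)·[0.4993·31.2326 + 0.5007·2.4229] = 16.3122

£16.31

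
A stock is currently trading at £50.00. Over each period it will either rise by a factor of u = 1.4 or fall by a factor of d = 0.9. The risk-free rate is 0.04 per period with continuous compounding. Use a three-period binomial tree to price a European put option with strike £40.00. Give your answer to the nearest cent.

£1.17

Risk-neutral probability p = (e^0.04 − 0.9)/(1.4 − 0.9) = 0.1408/0.5000 = 0.2816
Terminal stock prices: S_uuu = 137.2, S_uud = 88.2, S_udd = 56.7, S_ddd = 36.45
Terminal payoffs (K − S): max(-97.2, 0) = 0, max(-48.2, 0) = 0, max(-16.7, 0) = 0, max(3.55, 0) = 3.55
Node uu (S = 98): V_uu = e^(−0.04)·[0.2816·0.0000 + 0.7184·0.0000] = 0.0000
Node ud (S = 63): V_ud = e^(−0.04)·[0.2816·0.0000 + 0.7184·0.0000] = 0.0000
Node dd (S = 40.5): V_dd = e^(−0.04)·[0.2816·0.0000 + 0.7184·3.5500] = 2.4502
Node u (S = 70): V_u = e^(−0.04)·[0.2816·0.0000 + 0.7184·0.0000] = 0.0000
Node d (S = 45): V_d = e^(−0.04)·[0.2816·0.0000 + 0.7184·2.4502] = 1.6912
Node 0 (S = 50): V_0 = e^(−0.04)·[0.2816·0.0000 + 0.7184·1.6912] = 1.1673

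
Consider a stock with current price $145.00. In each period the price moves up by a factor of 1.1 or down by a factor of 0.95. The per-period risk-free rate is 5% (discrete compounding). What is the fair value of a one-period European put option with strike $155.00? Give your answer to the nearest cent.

$5.48

Risk-neutral probability p = (1 + 0.05 − 0.95)/(1.1 − 0.95) = 0.1000/0.1500 = 0.6667
Terminal stock prices: S_u = 159.5, S_d = 137.8
Terminal payoffs (K − S): max(-4.5, 0) = 0, max(17.25, 0) = 17.25
Node 0 (S = 145): V_0 = 1/1.05·[0.6667·0.0000 + 0.3333·17.2500] = 5.4762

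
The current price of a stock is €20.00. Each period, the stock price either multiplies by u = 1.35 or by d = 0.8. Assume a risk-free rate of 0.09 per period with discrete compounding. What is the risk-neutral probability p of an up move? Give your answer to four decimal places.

Risk-neutral probability p = (1 + 0.09 − 0.8)/(1.35 − 0.8) = 0.2900/0.5500 = 0.5273

p = 0.5273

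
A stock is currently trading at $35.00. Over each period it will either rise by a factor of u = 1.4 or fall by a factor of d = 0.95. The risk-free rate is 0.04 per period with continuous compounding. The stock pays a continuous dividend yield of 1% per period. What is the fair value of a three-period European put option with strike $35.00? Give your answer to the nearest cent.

Per-period risk-free factor R = e^0.04 = 1.0408; dividend-adjusted growth = e^(0.04−0.01) = 1.0305.
Risk-neutral probability p = (1.0305 − 0.95)/(1.4 − 0.95) = 0.0805/0.4500 = 0.1788
Terminal stock prices: S_uuu = 96.04, S_uud = 65.17, S_udd = 44.22, S_ddd = 30.01
Terminal payoffs (K − S): max(-61.04, 0) = 0, max(-30.17, 0) = 0, max(-9.222, 0) = 0, max(4.992, 0) = 4.992
Node uu (S = 68.6): V_uu = e^(−0.04)·[0.1788·0.0000 + 0.8212·0.0000] = 0.0000
Node ud (S = 46.55): V_ud = e^(−0.04)·[0.1788·0.0000 + 0.8212·0.0000] = 0.0000
Node dd (S = 31.59): V_dd = e^(−0.04)·[0.1788·0.0000 + 0.8212·4.9919] = 3.9386
Node u (S = 49): V_u = e^(−0.04)·[0.1788·0.0000 + 0.8212·0.0000] = 0.0000
Node d (S = 33.25): V_d = e^(−0.04)·[0.1788·0.0000 + 0.8212·3.9386] = 3.1076
Node 0 (S = 35): V_0 = e^(−0.04)·[0.1788·0.0000 + 0.8212·3.1076] = 2.4520

$2.45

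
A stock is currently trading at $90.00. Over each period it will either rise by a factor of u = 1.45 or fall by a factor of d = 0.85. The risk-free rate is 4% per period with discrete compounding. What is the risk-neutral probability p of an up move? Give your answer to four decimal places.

p = 0.3167

Risk-neutral probability p = (1 + 0.04 − 0.85)/(1.45 − 0.85) = 0.1900/0.6000 = 0.3167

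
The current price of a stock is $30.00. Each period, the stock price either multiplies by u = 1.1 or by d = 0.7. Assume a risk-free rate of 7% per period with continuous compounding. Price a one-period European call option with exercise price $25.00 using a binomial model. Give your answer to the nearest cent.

$6.95

Risk-neutral probability p = (e^0.07 − 0.7)/(1.1 − 0.7) = 0.3725/0.4000 = 0.9313
Terminal stock prices: S_u = 33, S_d = 21
Terminal payoffs (S − K): max(8, 0) = 8, max(-4, 0) = 0
Node 0 (S = 30): V_0 = e^(−0.07)·[0.9313·8.0000 + 0.0687·0.0000] = 6.9465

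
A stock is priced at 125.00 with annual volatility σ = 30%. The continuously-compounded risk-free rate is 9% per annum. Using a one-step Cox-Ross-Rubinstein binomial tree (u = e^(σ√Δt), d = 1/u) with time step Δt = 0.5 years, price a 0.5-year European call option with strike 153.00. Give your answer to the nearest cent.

CRR parameters: u = e^(σ√Δt) = e^(0.3·√0.5) = 1.2363, d = 1/u = 0.8089
Per-period rate: rΔt = 0.09·0.5 = 0.045, so R = e^0.045 = 1.0460
Risk-neutral probability p = (e^0.045 − 0.8089)/(1.2363 − 0.8089) = 0.2372/0.4275 = 0.5548
Terminal stock prices: S_u = 154.5, S_d = 101.1
Terminal payoffs (S − K): max(1.539, 0) = 1.539, max(-51.89, 0) = 0
Node 0 (S = 125): V_0 = e^(−0.045)·[0.5548·1.5389 + 0.4452·0.0000] = 0.8163

0.82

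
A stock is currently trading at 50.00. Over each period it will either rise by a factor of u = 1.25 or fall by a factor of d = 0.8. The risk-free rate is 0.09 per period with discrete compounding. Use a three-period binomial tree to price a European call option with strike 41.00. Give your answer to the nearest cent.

19.06

Risk-neutral probability p = (1 + 0.09 − 0.8)/(1.25 − 0.8) = 0.2900/0.4500 = 0.6444
Terminal stock prices: S_uuu = 97.66, S_uud = 62.5, S_udd = 40, S_ddd = 25.6
Terminal payoffs (S − K): max(56.66, 0) = 56.66, max(21.5, 0) = 21.5, max(-1, 0) = 0, max(-15.4, 0) = 0
Node uu (S = 78.12): V_uu = 1/1.09·[0.6444·56.6562 + 0.3556·21.5000] = 40.5103
Node ud (S = 50): V_ud = 1/1.09·[0.6444·21.5000 + 0.3556·0.0000] = 12.7115
Node dd (S = 32): V_dd = 1/1.09·[0.6444·0.0000 + 0.3556·0.0000] = 0.0000
Node u (S = 62.5): V_u = 1/1.09·[0.6444·40.5103 + 0.3556·12.7115] = 28.0975
Node d (S = 40): V_d = 1/1.09·[0.6444·12.7115 + 0.3556·0.0000] = 7.5155
Node 0 (S = 50): V_0 = 1/1.09·[0.6444·28.0975 + 0.3556·7.5155] = 19.0637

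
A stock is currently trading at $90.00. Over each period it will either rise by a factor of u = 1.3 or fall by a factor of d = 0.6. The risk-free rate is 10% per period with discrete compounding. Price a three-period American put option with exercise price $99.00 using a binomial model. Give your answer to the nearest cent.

$17.39

Risk-neutral probability p = (1 + 0.1 − 0.6)/(1.3 − 0.6) = 0.5000/0.7000 = 0.7143
Terminal stock prices: S_uuu = 197.7, S_uud = 91.26, S_udd = 42.12, S_ddd = 19.44
Terminal payoffs (K − S): max(-98.73, 0) = 0, max(7.74, 0) = 7.74, max(56.88, 0) = 56.88, max(79.56, 0) = 79.56
Node uu (S = 152.1): continuation = 1/1.1·[0.7143·0.0000 + 0.2857·7.7400] = 2.0104; exercise value = 0.0000 ≤ continuation, so V_uu = 2.0104
Node ud (S = 70.2): continuation = 1/1.1·[0.7143·7.7400 + 0.2857·56.8800] = 19.8000; exercise value = 28.8000 > continuation, so V_ud = 28.8000 (exercise)
Node dd (S = 32.4): continuation = 1/1.1·[0.7143·56.8800 + 0.2857·79.5600] = 57.6000; exercise value = 66.6000 > continuation, so V_dd = 66.6000 (exercise)
Node u (S = 117): continuation = 1/1.1·[0.7143·2.0104 + 0.2857·28.8000] = 8.7860; exercise value = 0.0000 ≤ continuation, so V_u = 8.7860
Node d (S = 54): continuation = 1/1.1·[0.7143·28.8000 + 0.2857·66.6000] = 36.0000; exercise value = 45.0000 > continuation, so V_d = 45.0000 (exercise)
Node 0 (S = 90): continuation = 1/1.1·[0.7143·8.7860 + 0.2857·45.0000] = 17.3935; exercise value = 9.0000 ≤ continuation, so V_0 = 17.3935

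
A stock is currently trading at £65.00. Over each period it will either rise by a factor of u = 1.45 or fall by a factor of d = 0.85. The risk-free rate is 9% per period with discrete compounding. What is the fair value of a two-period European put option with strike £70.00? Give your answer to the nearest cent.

£6.98

Risk-neutral probability p = (1 + 0.09 − 0.85)/(1.45 − 0.85) = 0.2400/0.6000 = 0.4000
Terminal stock prices: S_uu = 136.7, S_ud = 80.11, S_dd = 46.96
Terminal payoffs (K − S): max(-66.66, 0) = 0, max(-10.11, 0) = 0, max(23.04, 0) = 23.04
Node u (S = 94.25): V_u = 1/1.09·[0.4000·0.0000 + 0.6000·0.0000] = 0.0000
Node d (S = 55.25): V_d = 1/1.09·[0.4000·0.0000 + 0.6000·23.0375] = 12.6812
Node 0 (S = 65): V_0 = 1/1.09·[0.4000·0.0000 + 0.6000·12.6812] = 6.9805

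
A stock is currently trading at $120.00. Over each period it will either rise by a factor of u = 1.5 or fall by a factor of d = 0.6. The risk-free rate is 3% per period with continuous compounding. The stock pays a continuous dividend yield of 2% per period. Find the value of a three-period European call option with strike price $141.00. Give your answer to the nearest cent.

Per-period risk-free factor R = e^0.03 = 1.0305; dividend-adjusted growth = e^(0.03−0.02) = 1.0101.
Risk-neutral probability p = (1.0101 − 0.6)/(1.5 − 0.6) = 0.4101/0.9000 = 0.4556
Terminal stock prices: S_uuu = 405, S_uud = 162, S_udd = 64.8, S_ddd = 25.92
Terminal payoffs (S − K): max(264, 0) = 264, max(21, 0) = 21, max(-76.2, 0) = 0, max(-115.1, 0) = 0
Node uu (S = 270): V_uu = e^(−0.03)·[0.4556·264.0000 + 0.5444·21.0000] = 127.8208
Node ud (S = 108): V_ud = e^(−0.03)·[0.4556·21.0000 + 0.5444·0.0000] = 9.2851
Node dd (S = 43.2): V_dd = e^(−0.03)·[0.4556·0.0000 + 0.5444·0.0000] = 0.0000
Node u (S = 180): V_u = e^(−0.03)·[0.4556·127.8208 + 0.5444·9.2851] = 61.4208
Node d (S = 72): V_d = e^(−0.03)·[0.4556·9.2851 + 0.5444·0.0000] = 4.1054
Node 0 (S = 120): V_0 = e^(−0.03)·[0.4556·61.4208 + 0.5444·4.1054] = 29.3258

$29.33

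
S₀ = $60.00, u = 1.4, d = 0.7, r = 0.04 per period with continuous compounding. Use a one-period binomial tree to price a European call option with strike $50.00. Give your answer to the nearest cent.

Risk-neutral probability p = (e^0.04 − 0.7)/(1.4 − 0.7) = 0.3408/0.7000 = 0.4869
Terminal stock prices: S_u = 84, S_d = 42
Terminal payoffs (S − K): max(34, 0) = 34, max(-8, 0) = 0
Node 0 (S = 60): V_0 = e^(−0.04)·[0.4869·34.0000 + 0.5131·0.0000] = 15.9046

$15.90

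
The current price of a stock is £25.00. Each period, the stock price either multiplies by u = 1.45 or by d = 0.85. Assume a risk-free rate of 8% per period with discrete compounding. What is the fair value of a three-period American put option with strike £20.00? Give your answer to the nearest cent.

Risk-neutral probability p = (1 + 0.08 − 0.85)/(1.45 − 0.85) = 0.2300/0.6000 = 0.3833
Terminal stock prices: S_uuu = 76.22, S_uud = 44.68, S_udd = 26.19, S_ddd = 15.35
Terminal payoffs (K − S): max(-56.22, 0) = 0, max(-24.68, 0) = 0, max(-6.191, 0) = 0, max(4.647, 0) = 4.647
Node uu (S = 52.56): continuation = 1/1.08·[0.3833·0.0000 + 0.6167·0.0000] = 0.0000; exercise value = 0.0000 ≤ continuation, so V_uu = 0.0000
Node ud (S = 30.81): continuation = 1/1.08·[0.3833·0.0000 + 0.6167·0.0000] = 0.0000; exercise value = 0.0000 ≤ continuation, so V_ud = 0.0000
Node dd (S = 18.06): continuation = 1/1.08·[0.3833·0.0000 + 0.6167·4.6469] = 2.6533; exercise value = 1.9375 ≤ continuation, so V_dd = 2.6533
Node u (S = 36.25): continuation = 1/1.08·[0.3833·0.0000 + 0.6167·0.0000] = 0.0000; exercise value = 0.0000 ≤ continuation, so V_u = 0.0000
Node d (S = 21.25): continuation = 1/1.08·[0.3833·0.0000 + 0.6167·2.6533] = 1.5150; exercise value = 0.0000 ≤ continuation, so V_d = 1.5150
Node 0 (S = 25): continuation = 1/1.08·[0.3833·0.0000 + 0.6167·1.5150] = 0.8650; exercise value = 0.0000 ≤ continuation, so V_0 = 0.8650

£0.87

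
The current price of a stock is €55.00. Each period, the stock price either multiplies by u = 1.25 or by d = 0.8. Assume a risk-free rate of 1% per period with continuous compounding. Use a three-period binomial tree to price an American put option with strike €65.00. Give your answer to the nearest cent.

€13.79

Risk-neutral probability p = (e^0.01 − 0.8)/(1.25 − 0.8) = 0.2101/0.4500 = 0.4668
Terminal stock prices: S_uuu = 107.4, S_uud = 68.75, S_udd = 44, S_ddd = 28.16
Terminal payoffs (K − S): max(-42.42, 0) = 0, max(-3.75, 0) = 0, max(21, 0) = 21, max(36.84, 0) = 36.84
Node uu (S = 85.94): continuation = e^(−0.01)·[0.4668·0.0000 + 0.5332·0.0000] = 0.0000; exercise value = 0.0000 ≤ continuation, so V_uu = 0.0000
Node ud (S = 55): continuation = e^(−0.01)·[0.4668·0.0000 + 0.5332·21.0000] = 11.0862; exercise value = 10.0000 ≤ continuation, so V_ud = 11.0862
Node dd (S = 35.2): continuation = e^(−0.01)·[0.4668·21.0000 + 0.5332·36.8400] = 29.1532; exercise value = 29.8000 > continuation, so V_dd = 29.8000 (exercise)
Node u (S = 68.75): continuation = e^(−0.01)·[0.4668·0.0000 + 0.5332·11.0862] = 5.8526; exercise value = 0.0000 ≤ continuation, so V_u = 5.8526
Node d (S = 44): continuation = e^(−0.01)·[0.4668·11.0862 + 0.5332·29.8000] = 20.8552; exercise value = 21.0000 > continuation, so V_d = 21.0000 (exercise)
Node 0 (S = 55): continuation = e^(−0.01)·[0.4668·5.8526 + 0.5332·21.0000] = 13.7909; exercise value = 10.0000 ≤ continuation, so V_0 = 13.7909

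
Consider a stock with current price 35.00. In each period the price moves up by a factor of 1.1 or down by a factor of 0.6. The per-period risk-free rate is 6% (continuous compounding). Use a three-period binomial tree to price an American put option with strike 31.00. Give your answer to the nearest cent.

Risk-neutral probability p = (e^0.06 − 0.6)/(1.1 − 0.6) = 0.4618/0.5000 = 0.9237
Terminal stock prices: S_uuu = 46.59, S_uud = 25.41, S_udd = 13.86, S_ddd = 7.56
Terminal payoffs (K − S): max(-15.59, 0) = 0, max(5.59, 0) = 5.59, max(17.14, 0) = 17.14, max(23.44, 0) = 23.44
Node uu (S = 42.35): continuation = e^(−0.06)·[0.9237·0.0000 + 0.0763·5.5900] = 0.4018; exercise value = 0.0000 ≤ continuation, so V_uu = 0.4018
Node ud (S = 23.1): continuation = e^(−0.06)·[0.9237·5.5900 + 0.0763·17.1400] = 6.0947; exercise value = 7.9000 > continuation, so V_ud = 7.9000 (exercise)
Node dd (S = 12.6): continuation = e^(−0.06)·[0.9237·17.1400 + 0.0763·23.4400] = 16.5947; exercise value = 18.4000 > continuation, so V_dd = 18.4000 (exercise)
Node u (S = 38.5): continuation = e^(−0.06)·[0.9237·0.4018 + 0.0763·7.9000] = 0.9174; exercise value = 0.0000 ≤ continuation, so V_u = 0.9174
Node d (S = 21): continuation = e^(−0.06)·[0.9237·7.9000 + 0.0763·18.4000] = 8.1947; exercise value = 10.0000 > continuation, so V_d = 10.0000 (exercise)
Node 0 (S = 35): continuation = e^(−0.06)·[0.9237·0.9174 + 0.0763·10.0000] = 1.5169; exercise value = 0.0000 ≤ continuation, so V_0 = 1.5169

1.52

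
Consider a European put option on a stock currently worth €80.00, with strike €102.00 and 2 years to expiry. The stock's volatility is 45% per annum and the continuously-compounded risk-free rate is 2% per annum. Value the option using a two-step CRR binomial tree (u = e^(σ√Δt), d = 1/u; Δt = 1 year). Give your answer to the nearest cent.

CRR parameters: u = e^(σ√Δt) = e^(0.45·√1) = 1.5683, d = 1/u = 0.6376
Per-period rate: rΔt = 0.02·1 = 0.02, so R = e^0.02 = 1.0202
Risk-neutral probability p = (e^0.02 − 0.6376)/(1.5683 − 0.6376) = 0.3826/0.9307 = 0.4111
Terminal stock prices: S_uu = 196.8, S_ud = 80, S_dd = 32.53
Terminal payoffs (K − S): max(-94.77, 0) = 0, max(22, 0) = 22, max(69.47, 0) = 69.47
Node u (S = 125.5): V_u = e^(−0.02)·[0.4111·0.0000 + 0.5889·22.0000] = 12.7000
Node d (S = 51.01): V_d = e^(−0.02)·[0.4111·22.0000 + 0.5889·69.4744] = 48.9700
Node 0 (S = 80): V_0 = e^(−0.02)·[0.4111·12.7000 + 0.5889·48.9700] = 33.3862

€33.39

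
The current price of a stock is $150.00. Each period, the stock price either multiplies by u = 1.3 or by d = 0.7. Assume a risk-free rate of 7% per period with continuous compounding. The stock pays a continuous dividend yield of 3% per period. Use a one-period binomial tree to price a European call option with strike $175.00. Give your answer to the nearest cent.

$10.59

Per-period risk-free factor R = e^0.07 = 1.0725; dividend-adjusted growth = e^(0.07−0.03) = 1.0408.
Risk-neutral probability p = (1.0408 − 0.7)/(1.3 − 0.7) = 0.3408/0.6000 = 0.5680
Terminal stock prices: S_u = 195, S_d = 105
Terminal payoffs (S − K): max(20, 0) = 20, max(-70, 0) = 0
Node 0 (S = 150): V_0 = e^(−0.07)·[0.5680·20.0000 + 0.4320·0.0000] = 10.5923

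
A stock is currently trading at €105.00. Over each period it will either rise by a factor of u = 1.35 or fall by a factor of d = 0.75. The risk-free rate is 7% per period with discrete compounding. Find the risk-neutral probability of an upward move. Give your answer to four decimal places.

Risk-neutral probability p = (1 + 0.07 − 0.75)/(1.35 − 0.75) = 0.3200/0.6000 = 0.5333

p = 0.5333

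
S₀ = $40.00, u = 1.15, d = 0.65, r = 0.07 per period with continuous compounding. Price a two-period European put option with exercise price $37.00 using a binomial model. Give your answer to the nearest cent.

$2.04

Risk-neutral probability p = (e^0.07 − 0.65)/(1.15 − 0.65) = 0.4225/0.5000 = 0.8450
Terminal stock prices: S_uu = 52.9, S_ud = 29.9, S_dd = 16.9
Terminal payoffs (K − S): max(-15.9, 0) = 0, max(7.1, 0) = 7.1, max(20.1, 0) = 20.1
Node u (S = 46): V_u = e^(−0.07)·[0.8450·0.0000 + 0.1550·7.1000] = 1.0260
Node d (S = 26): V_d = e^(−0.07)·[0.8450·7.1000 + 0.1550·20.1000] = 8.4986
Node 0 (S = 40): V_0 = e^(−0.07)·[0.8450·1.0260 + 0.1550·8.4986] = 2.0365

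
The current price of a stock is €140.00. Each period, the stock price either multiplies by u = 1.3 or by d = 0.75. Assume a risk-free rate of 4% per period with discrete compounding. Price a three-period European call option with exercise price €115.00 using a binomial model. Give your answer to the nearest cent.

Risk-neutral probability p = (1 + 0.04 − 0.75)/(1.3 − 0.75) = 0.2900/0.5500 = 0.5273
Terminal stock prices: S_uuu = 307.6, S_uud = 177.5, S_udd = 102.4, S_ddd = 59.06
Terminal payoffs (S − K): max(192.6, 0) = 192.6, max(62.45, 0) = 62.45, max(-12.62, 0) = 0, max(-55.94, 0) = 0
Node uu (S = 236.6): V_uu = 1/1.04·[0.5273·192.5800 + 0.4727·62.4500] = 126.0231
Node ud (S = 136.5): V_ud = 1/1.04·[0.5273·62.4500 + 0.4727·0.0000] = 31.6617
Node dd (S = 78.75): V_dd = 1/1.04·[0.5273·0.0000 + 0.4727·0.0000] = 0.0000
Node u (S = 182): V_u = 1/1.04·[0.5273·126.0231 + 0.4727·31.6617] = 78.2845
Node d (S = 105): V_d = 1/1.04·[0.5273·31.6617 + 0.4727·0.0000] = 16.0523
Node 0 (S = 140): V_0 = 1/1.04·[0.5273·78.2845 + 0.4727·16.0523] = 46.9862

€46.99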